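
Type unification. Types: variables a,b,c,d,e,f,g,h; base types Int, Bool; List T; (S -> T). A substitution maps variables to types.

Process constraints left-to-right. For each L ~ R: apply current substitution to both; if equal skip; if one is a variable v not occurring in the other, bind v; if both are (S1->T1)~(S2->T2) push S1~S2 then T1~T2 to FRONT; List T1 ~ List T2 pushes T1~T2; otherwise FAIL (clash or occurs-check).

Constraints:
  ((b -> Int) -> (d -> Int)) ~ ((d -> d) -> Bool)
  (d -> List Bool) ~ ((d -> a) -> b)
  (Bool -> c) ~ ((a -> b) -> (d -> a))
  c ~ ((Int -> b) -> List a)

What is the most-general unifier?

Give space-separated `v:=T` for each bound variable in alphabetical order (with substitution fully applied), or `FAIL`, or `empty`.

Answer: FAIL

Derivation:
step 1: unify ((b -> Int) -> (d -> Int)) ~ ((d -> d) -> Bool)  [subst: {-} | 3 pending]
  -> decompose arrow: push (b -> Int)~(d -> d), (d -> Int)~Bool
step 2: unify (b -> Int) ~ (d -> d)  [subst: {-} | 4 pending]
  -> decompose arrow: push b~d, Int~d
step 3: unify b ~ d  [subst: {-} | 5 pending]
  bind b := d
step 4: unify Int ~ d  [subst: {b:=d} | 4 pending]
  bind d := Int
step 5: unify (Int -> Int) ~ Bool  [subst: {b:=d, d:=Int} | 3 pending]
  clash: (Int -> Int) vs Bool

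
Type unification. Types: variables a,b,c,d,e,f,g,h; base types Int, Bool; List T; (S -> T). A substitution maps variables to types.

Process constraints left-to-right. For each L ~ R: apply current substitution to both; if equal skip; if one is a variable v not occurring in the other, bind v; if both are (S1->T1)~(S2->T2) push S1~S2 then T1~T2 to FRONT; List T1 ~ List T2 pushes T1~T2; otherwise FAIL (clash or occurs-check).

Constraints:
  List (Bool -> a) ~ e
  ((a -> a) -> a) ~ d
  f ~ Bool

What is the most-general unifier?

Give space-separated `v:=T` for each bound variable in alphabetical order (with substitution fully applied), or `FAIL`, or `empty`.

Answer: d:=((a -> a) -> a) e:=List (Bool -> a) f:=Bool

Derivation:
step 1: unify List (Bool -> a) ~ e  [subst: {-} | 2 pending]
  bind e := List (Bool -> a)
step 2: unify ((a -> a) -> a) ~ d  [subst: {e:=List (Bool -> a)} | 1 pending]
  bind d := ((a -> a) -> a)
step 3: unify f ~ Bool  [subst: {e:=List (Bool -> a), d:=((a -> a) -> a)} | 0 pending]
  bind f := Bool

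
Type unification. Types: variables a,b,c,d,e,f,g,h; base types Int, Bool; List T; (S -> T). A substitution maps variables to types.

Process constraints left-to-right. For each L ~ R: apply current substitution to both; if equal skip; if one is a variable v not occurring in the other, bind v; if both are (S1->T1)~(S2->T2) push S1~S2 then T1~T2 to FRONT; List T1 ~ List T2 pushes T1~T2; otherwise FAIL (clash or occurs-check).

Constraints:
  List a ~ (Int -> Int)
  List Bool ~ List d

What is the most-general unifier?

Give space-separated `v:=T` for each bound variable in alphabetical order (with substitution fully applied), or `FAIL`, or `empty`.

Answer: FAIL

Derivation:
step 1: unify List a ~ (Int -> Int)  [subst: {-} | 1 pending]
  clash: List a vs (Int -> Int)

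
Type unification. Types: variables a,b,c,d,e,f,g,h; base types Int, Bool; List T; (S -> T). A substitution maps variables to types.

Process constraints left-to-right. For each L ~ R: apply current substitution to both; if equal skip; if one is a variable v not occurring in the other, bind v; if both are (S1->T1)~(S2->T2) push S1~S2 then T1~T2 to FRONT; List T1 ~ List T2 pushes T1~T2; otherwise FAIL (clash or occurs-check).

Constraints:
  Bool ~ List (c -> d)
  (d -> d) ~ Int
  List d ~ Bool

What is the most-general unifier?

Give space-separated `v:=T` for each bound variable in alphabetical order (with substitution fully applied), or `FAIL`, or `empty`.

Answer: FAIL

Derivation:
step 1: unify Bool ~ List (c -> d)  [subst: {-} | 2 pending]
  clash: Bool vs List (c -> d)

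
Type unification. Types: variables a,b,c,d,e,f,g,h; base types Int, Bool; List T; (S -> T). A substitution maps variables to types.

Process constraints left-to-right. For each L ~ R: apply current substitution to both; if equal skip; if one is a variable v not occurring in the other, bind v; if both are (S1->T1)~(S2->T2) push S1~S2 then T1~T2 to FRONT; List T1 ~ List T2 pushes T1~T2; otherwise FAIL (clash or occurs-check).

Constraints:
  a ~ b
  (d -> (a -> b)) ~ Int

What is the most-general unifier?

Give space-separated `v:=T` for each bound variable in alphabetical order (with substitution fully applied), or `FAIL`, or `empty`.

step 1: unify a ~ b  [subst: {-} | 1 pending]
  bind a := b
step 2: unify (d -> (b -> b)) ~ Int  [subst: {a:=b} | 0 pending]
  clash: (d -> (b -> b)) vs Int

Answer: FAIL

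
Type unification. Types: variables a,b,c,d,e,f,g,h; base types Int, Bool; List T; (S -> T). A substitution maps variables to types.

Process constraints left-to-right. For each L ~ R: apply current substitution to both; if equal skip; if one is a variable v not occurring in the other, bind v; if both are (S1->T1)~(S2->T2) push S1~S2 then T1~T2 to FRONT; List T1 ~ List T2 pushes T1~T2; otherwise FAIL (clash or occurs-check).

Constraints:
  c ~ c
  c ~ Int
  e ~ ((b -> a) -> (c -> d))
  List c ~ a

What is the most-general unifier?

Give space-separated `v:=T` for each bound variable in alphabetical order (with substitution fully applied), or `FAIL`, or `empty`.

Answer: a:=List Int c:=Int e:=((b -> List Int) -> (Int -> d))

Derivation:
step 1: unify c ~ c  [subst: {-} | 3 pending]
  -> identical, skip
step 2: unify c ~ Int  [subst: {-} | 2 pending]
  bind c := Int
step 3: unify e ~ ((b -> a) -> (Int -> d))  [subst: {c:=Int} | 1 pending]
  bind e := ((b -> a) -> (Int -> d))
step 4: unify List Int ~ a  [subst: {c:=Int, e:=((b -> a) -> (Int -> d))} | 0 pending]
  bind a := List Int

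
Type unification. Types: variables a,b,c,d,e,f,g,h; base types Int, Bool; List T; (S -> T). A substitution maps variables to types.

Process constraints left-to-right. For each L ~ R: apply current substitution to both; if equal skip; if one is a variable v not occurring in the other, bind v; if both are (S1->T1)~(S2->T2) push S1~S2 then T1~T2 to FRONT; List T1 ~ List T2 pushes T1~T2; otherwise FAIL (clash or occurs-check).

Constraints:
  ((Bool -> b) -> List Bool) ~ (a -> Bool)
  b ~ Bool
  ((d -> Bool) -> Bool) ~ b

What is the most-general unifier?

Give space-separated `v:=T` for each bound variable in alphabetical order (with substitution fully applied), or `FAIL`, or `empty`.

step 1: unify ((Bool -> b) -> List Bool) ~ (a -> Bool)  [subst: {-} | 2 pending]
  -> decompose arrow: push (Bool -> b)~a, List Bool~Bool
step 2: unify (Bool -> b) ~ a  [subst: {-} | 3 pending]
  bind a := (Bool -> b)
step 3: unify List Bool ~ Bool  [subst: {a:=(Bool -> b)} | 2 pending]
  clash: List Bool vs Bool

Answer: FAIL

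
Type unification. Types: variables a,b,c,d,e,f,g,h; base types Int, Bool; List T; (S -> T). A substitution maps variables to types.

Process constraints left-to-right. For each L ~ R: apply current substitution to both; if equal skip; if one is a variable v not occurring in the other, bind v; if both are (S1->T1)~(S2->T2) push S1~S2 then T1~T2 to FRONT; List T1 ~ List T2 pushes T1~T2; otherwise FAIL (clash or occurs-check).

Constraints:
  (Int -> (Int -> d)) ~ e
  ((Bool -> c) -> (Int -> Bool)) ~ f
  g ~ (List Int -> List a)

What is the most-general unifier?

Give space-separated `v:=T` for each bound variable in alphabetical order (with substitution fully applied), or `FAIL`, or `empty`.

Answer: e:=(Int -> (Int -> d)) f:=((Bool -> c) -> (Int -> Bool)) g:=(List Int -> List a)

Derivation:
step 1: unify (Int -> (Int -> d)) ~ e  [subst: {-} | 2 pending]
  bind e := (Int -> (Int -> d))
step 2: unify ((Bool -> c) -> (Int -> Bool)) ~ f  [subst: {e:=(Int -> (Int -> d))} | 1 pending]
  bind f := ((Bool -> c) -> (Int -> Bool))
step 3: unify g ~ (List Int -> List a)  [subst: {e:=(Int -> (Int -> d)), f:=((Bool -> c) -> (Int -> Bool))} | 0 pending]
  bind g := (List Int -> List a)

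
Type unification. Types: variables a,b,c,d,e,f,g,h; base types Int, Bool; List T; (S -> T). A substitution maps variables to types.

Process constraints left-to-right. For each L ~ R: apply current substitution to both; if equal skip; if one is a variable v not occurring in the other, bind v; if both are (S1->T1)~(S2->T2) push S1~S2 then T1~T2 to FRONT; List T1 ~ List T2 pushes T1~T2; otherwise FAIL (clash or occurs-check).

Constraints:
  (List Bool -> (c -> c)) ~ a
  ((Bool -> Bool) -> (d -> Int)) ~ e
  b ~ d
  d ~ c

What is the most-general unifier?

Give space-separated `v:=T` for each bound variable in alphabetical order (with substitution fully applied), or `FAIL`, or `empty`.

Answer: a:=(List Bool -> (c -> c)) b:=c d:=c e:=((Bool -> Bool) -> (c -> Int))

Derivation:
step 1: unify (List Bool -> (c -> c)) ~ a  [subst: {-} | 3 pending]
  bind a := (List Bool -> (c -> c))
step 2: unify ((Bool -> Bool) -> (d -> Int)) ~ e  [subst: {a:=(List Bool -> (c -> c))} | 2 pending]
  bind e := ((Bool -> Bool) -> (d -> Int))
step 3: unify b ~ d  [subst: {a:=(List Bool -> (c -> c)), e:=((Bool -> Bool) -> (d -> Int))} | 1 pending]
  bind b := d
step 4: unify d ~ c  [subst: {a:=(List Bool -> (c -> c)), e:=((Bool -> Bool) -> (d -> Int)), b:=d} | 0 pending]
  bind d := c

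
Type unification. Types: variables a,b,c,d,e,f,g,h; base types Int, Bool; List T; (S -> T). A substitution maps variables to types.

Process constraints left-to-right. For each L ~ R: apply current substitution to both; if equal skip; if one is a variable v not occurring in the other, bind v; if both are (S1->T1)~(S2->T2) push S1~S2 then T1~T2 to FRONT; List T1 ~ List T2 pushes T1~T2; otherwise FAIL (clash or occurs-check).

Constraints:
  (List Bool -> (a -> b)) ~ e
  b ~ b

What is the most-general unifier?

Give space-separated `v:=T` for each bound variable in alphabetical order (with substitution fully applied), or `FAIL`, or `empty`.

step 1: unify (List Bool -> (a -> b)) ~ e  [subst: {-} | 1 pending]
  bind e := (List Bool -> (a -> b))
step 2: unify b ~ b  [subst: {e:=(List Bool -> (a -> b))} | 0 pending]
  -> identical, skip

Answer: e:=(List Bool -> (a -> b))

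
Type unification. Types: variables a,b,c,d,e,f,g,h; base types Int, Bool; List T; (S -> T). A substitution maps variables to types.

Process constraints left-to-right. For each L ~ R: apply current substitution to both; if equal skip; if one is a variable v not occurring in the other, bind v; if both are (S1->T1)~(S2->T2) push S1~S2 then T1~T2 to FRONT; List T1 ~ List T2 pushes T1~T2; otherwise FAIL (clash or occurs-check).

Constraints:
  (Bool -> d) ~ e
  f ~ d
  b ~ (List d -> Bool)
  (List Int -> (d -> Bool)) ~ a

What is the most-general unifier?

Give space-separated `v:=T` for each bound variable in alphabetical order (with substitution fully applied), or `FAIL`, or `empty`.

Answer: a:=(List Int -> (d -> Bool)) b:=(List d -> Bool) e:=(Bool -> d) f:=d

Derivation:
step 1: unify (Bool -> d) ~ e  [subst: {-} | 3 pending]
  bind e := (Bool -> d)
step 2: unify f ~ d  [subst: {e:=(Bool -> d)} | 2 pending]
  bind f := d
step 3: unify b ~ (List d -> Bool)  [subst: {e:=(Bool -> d), f:=d} | 1 pending]
  bind b := (List d -> Bool)
step 4: unify (List Int -> (d -> Bool)) ~ a  [subst: {e:=(Bool -> d), f:=d, b:=(List d -> Bool)} | 0 pending]
  bind a := (List Int -> (d -> Bool))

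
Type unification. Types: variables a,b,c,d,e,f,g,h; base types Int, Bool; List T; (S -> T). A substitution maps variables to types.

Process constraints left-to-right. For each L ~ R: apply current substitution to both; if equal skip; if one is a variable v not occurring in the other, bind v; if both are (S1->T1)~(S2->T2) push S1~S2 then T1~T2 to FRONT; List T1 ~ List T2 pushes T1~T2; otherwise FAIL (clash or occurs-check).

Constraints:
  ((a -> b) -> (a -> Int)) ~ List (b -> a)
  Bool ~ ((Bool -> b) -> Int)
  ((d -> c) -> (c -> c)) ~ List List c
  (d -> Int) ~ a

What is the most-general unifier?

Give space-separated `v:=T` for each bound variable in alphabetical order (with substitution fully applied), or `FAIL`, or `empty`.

step 1: unify ((a -> b) -> (a -> Int)) ~ List (b -> a)  [subst: {-} | 3 pending]
  clash: ((a -> b) -> (a -> Int)) vs List (b -> a)

Answer: FAIL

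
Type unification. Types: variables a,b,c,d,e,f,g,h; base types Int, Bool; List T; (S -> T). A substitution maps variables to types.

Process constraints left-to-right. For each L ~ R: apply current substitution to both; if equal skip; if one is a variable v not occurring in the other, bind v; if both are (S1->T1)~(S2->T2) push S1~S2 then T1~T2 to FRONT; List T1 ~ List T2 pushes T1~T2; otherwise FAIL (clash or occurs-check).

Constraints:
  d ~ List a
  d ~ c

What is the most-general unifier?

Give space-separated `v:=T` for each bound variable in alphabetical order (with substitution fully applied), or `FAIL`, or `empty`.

Answer: c:=List a d:=List a

Derivation:
step 1: unify d ~ List a  [subst: {-} | 1 pending]
  bind d := List a
step 2: unify List a ~ c  [subst: {d:=List a} | 0 pending]
  bind c := List a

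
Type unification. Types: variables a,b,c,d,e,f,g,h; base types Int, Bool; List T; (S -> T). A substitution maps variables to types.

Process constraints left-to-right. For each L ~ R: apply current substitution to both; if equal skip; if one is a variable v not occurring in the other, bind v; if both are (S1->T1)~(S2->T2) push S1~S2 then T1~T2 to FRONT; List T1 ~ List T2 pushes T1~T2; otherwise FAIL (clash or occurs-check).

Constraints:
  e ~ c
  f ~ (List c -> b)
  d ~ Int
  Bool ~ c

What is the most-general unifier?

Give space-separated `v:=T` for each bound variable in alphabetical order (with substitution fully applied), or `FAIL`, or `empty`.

Answer: c:=Bool d:=Int e:=Bool f:=(List Bool -> b)

Derivation:
step 1: unify e ~ c  [subst: {-} | 3 pending]
  bind e := c
step 2: unify f ~ (List c -> b)  [subst: {e:=c} | 2 pending]
  bind f := (List c -> b)
step 3: unify d ~ Int  [subst: {e:=c, f:=(List c -> b)} | 1 pending]
  bind d := Int
step 4: unify Bool ~ c  [subst: {e:=c, f:=(List c -> b), d:=Int} | 0 pending]
  bind c := Bool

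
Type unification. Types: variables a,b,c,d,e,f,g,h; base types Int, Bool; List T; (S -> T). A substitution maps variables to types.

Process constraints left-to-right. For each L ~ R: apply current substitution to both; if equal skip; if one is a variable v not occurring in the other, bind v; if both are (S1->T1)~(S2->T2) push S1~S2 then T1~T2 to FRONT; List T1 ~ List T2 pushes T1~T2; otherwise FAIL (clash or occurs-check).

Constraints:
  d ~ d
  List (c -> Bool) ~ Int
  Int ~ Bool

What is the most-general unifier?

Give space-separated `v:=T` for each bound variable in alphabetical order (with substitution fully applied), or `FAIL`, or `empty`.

Answer: FAIL

Derivation:
step 1: unify d ~ d  [subst: {-} | 2 pending]
  -> identical, skip
step 2: unify List (c -> Bool) ~ Int  [subst: {-} | 1 pending]
  clash: List (c -> Bool) vs Int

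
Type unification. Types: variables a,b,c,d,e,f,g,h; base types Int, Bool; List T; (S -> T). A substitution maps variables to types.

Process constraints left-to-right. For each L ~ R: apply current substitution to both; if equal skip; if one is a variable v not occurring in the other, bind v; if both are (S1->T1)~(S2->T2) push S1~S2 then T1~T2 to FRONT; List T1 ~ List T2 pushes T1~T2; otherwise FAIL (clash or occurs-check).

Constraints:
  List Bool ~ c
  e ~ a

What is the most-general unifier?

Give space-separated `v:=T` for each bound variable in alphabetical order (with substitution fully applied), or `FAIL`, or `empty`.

Answer: c:=List Bool e:=a

Derivation:
step 1: unify List Bool ~ c  [subst: {-} | 1 pending]
  bind c := List Bool
step 2: unify e ~ a  [subst: {c:=List Bool} | 0 pending]
  bind e := a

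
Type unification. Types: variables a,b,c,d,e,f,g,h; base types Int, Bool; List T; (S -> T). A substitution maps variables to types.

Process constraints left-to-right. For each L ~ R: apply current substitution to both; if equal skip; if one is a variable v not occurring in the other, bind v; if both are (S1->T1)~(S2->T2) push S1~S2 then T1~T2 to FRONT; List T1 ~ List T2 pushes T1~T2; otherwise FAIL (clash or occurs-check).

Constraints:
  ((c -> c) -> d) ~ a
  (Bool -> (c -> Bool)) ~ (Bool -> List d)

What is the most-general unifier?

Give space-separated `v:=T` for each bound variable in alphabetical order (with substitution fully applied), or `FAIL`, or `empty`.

step 1: unify ((c -> c) -> d) ~ a  [subst: {-} | 1 pending]
  bind a := ((c -> c) -> d)
step 2: unify (Bool -> (c -> Bool)) ~ (Bool -> List d)  [subst: {a:=((c -> c) -> d)} | 0 pending]
  -> decompose arrow: push Bool~Bool, (c -> Bool)~List d
step 3: unify Bool ~ Bool  [subst: {a:=((c -> c) -> d)} | 1 pending]
  -> identical, skip
step 4: unify (c -> Bool) ~ List d  [subst: {a:=((c -> c) -> d)} | 0 pending]
  clash: (c -> Bool) vs List d

Answer: FAIL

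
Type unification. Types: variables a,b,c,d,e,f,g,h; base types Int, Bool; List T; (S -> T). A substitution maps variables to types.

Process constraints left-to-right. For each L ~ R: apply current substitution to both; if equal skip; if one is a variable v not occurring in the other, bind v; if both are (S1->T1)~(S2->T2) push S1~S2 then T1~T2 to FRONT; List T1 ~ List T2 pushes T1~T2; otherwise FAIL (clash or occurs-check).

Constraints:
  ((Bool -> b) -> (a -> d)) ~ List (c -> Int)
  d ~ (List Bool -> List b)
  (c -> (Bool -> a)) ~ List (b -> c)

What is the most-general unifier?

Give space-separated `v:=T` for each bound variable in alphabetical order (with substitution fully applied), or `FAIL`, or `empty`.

step 1: unify ((Bool -> b) -> (a -> d)) ~ List (c -> Int)  [subst: {-} | 2 pending]
  clash: ((Bool -> b) -> (a -> d)) vs List (c -> Int)

Answer: FAIL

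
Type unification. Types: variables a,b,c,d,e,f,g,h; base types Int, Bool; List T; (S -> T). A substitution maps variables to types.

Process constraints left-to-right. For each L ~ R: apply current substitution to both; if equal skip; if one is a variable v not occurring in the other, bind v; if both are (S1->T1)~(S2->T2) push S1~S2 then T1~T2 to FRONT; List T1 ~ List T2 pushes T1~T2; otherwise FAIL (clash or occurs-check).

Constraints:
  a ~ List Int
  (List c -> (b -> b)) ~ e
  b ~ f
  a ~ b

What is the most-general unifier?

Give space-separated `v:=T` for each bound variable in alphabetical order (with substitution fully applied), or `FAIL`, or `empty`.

Answer: a:=List Int b:=List Int e:=(List c -> (List Int -> List Int)) f:=List Int

Derivation:
step 1: unify a ~ List Int  [subst: {-} | 3 pending]
  bind a := List Int
step 2: unify (List c -> (b -> b)) ~ e  [subst: {a:=List Int} | 2 pending]
  bind e := (List c -> (b -> b))
step 3: unify b ~ f  [subst: {a:=List Int, e:=(List c -> (b -> b))} | 1 pending]
  bind b := f
step 4: unify List Int ~ f  [subst: {a:=List Int, e:=(List c -> (b -> b)), b:=f} | 0 pending]
  bind f := List Int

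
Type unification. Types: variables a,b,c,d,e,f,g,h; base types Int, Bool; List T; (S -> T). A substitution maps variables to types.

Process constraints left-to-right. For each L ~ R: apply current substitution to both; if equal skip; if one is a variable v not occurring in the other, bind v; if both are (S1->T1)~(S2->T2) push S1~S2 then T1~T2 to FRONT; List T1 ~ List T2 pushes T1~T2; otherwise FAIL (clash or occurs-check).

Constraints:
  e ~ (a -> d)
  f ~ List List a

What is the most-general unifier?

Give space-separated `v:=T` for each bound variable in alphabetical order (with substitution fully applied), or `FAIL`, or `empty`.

step 1: unify e ~ (a -> d)  [subst: {-} | 1 pending]
  bind e := (a -> d)
step 2: unify f ~ List List a  [subst: {e:=(a -> d)} | 0 pending]
  bind f := List List a

Answer: e:=(a -> d) f:=List List a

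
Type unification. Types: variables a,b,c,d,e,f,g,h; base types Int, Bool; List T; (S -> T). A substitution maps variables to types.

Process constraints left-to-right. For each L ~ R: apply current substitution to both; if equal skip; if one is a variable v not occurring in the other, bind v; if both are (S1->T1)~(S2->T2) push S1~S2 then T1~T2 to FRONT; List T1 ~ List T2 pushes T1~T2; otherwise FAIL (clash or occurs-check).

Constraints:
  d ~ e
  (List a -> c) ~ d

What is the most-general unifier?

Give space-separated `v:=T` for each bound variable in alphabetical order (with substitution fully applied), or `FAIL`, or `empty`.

Answer: d:=(List a -> c) e:=(List a -> c)

Derivation:
step 1: unify d ~ e  [subst: {-} | 1 pending]
  bind d := e
step 2: unify (List a -> c) ~ e  [subst: {d:=e} | 0 pending]
  bind e := (List a -> c)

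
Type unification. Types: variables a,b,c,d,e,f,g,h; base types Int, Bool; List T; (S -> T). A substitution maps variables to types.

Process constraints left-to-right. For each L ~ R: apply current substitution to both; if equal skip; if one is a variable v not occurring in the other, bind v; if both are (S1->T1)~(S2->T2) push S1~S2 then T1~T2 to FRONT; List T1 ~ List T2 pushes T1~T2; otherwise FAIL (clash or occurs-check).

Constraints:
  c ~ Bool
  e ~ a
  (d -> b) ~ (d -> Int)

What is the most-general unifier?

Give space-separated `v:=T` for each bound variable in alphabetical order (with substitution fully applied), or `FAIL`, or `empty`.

step 1: unify c ~ Bool  [subst: {-} | 2 pending]
  bind c := Bool
step 2: unify e ~ a  [subst: {c:=Bool} | 1 pending]
  bind e := a
step 3: unify (d -> b) ~ (d -> Int)  [subst: {c:=Bool, e:=a} | 0 pending]
  -> decompose arrow: push d~d, b~Int
step 4: unify d ~ d  [subst: {c:=Bool, e:=a} | 1 pending]
  -> identical, skip
step 5: unify b ~ Int  [subst: {c:=Bool, e:=a} | 0 pending]
  bind b := Int

Answer: b:=Int c:=Bool e:=a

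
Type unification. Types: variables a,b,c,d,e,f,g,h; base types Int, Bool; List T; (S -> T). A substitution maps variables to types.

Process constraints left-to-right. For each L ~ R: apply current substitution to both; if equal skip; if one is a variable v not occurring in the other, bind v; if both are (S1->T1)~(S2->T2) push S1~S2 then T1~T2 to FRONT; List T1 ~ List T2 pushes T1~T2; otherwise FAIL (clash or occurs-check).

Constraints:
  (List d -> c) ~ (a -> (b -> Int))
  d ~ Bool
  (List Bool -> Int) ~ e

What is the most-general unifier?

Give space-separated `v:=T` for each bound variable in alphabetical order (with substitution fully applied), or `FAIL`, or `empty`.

step 1: unify (List d -> c) ~ (a -> (b -> Int))  [subst: {-} | 2 pending]
  -> decompose arrow: push List d~a, c~(b -> Int)
step 2: unify List d ~ a  [subst: {-} | 3 pending]
  bind a := List d
step 3: unify c ~ (b -> Int)  [subst: {a:=List d} | 2 pending]
  bind c := (b -> Int)
step 4: unify d ~ Bool  [subst: {a:=List d, c:=(b -> Int)} | 1 pending]
  bind d := Bool
step 5: unify (List Bool -> Int) ~ e  [subst: {a:=List d, c:=(b -> Int), d:=Bool} | 0 pending]
  bind e := (List Bool -> Int)

Answer: a:=List Bool c:=(b -> Int) d:=Bool e:=(List Bool -> Int)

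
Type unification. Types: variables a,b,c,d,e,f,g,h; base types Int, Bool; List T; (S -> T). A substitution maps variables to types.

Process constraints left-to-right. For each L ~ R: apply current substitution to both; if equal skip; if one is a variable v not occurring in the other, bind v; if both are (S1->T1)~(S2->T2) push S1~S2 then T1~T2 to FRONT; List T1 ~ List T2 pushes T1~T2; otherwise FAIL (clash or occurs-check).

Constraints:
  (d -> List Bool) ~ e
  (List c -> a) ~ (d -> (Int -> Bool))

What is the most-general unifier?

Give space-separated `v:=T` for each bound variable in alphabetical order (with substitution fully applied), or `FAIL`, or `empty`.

Answer: a:=(Int -> Bool) d:=List c e:=(List c -> List Bool)

Derivation:
step 1: unify (d -> List Bool) ~ e  [subst: {-} | 1 pending]
  bind e := (d -> List Bool)
step 2: unify (List c -> a) ~ (d -> (Int -> Bool))  [subst: {e:=(d -> List Bool)} | 0 pending]
  -> decompose arrow: push List c~d, a~(Int -> Bool)
step 3: unify List c ~ d  [subst: {e:=(d -> List Bool)} | 1 pending]
  bind d := List c
step 4: unify a ~ (Int -> Bool)  [subst: {e:=(d -> List Bool), d:=List c} | 0 pending]
  bind a := (Int -> Bool)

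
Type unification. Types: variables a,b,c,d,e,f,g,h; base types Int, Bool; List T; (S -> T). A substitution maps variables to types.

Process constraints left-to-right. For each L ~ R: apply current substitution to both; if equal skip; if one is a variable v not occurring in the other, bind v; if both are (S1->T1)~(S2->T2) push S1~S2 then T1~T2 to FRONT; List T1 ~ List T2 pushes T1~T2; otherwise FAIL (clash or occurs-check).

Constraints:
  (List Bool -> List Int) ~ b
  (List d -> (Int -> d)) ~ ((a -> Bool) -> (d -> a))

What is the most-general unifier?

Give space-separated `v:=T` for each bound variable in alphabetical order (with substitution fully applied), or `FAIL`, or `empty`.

step 1: unify (List Bool -> List Int) ~ b  [subst: {-} | 1 pending]
  bind b := (List Bool -> List Int)
step 2: unify (List d -> (Int -> d)) ~ ((a -> Bool) -> (d -> a))  [subst: {b:=(List Bool -> List Int)} | 0 pending]
  -> decompose arrow: push List d~(a -> Bool), (Int -> d)~(d -> a)
step 3: unify List d ~ (a -> Bool)  [subst: {b:=(List Bool -> List Int)} | 1 pending]
  clash: List d vs (a -> Bool)

Answer: FAIL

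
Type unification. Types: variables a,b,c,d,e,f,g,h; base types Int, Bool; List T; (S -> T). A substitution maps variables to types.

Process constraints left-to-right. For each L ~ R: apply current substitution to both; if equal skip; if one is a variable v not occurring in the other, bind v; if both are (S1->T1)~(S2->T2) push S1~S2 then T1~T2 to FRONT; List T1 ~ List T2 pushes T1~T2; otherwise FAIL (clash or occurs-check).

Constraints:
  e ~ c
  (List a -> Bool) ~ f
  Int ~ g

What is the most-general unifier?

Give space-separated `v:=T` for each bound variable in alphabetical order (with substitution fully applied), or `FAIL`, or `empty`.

step 1: unify e ~ c  [subst: {-} | 2 pending]
  bind e := c
step 2: unify (List a -> Bool) ~ f  [subst: {e:=c} | 1 pending]
  bind f := (List a -> Bool)
step 3: unify Int ~ g  [subst: {e:=c, f:=(List a -> Bool)} | 0 pending]
  bind g := Int

Answer: e:=c f:=(List a -> Bool) g:=Int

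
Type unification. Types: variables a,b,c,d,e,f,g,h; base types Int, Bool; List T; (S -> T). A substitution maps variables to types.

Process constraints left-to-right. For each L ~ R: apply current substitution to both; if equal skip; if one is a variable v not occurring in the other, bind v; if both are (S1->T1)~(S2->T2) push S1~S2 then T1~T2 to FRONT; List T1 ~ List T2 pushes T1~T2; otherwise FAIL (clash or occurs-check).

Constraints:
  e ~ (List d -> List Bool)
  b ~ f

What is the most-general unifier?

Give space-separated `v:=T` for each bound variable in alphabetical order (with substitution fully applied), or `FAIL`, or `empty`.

Answer: b:=f e:=(List d -> List Bool)

Derivation:
step 1: unify e ~ (List d -> List Bool)  [subst: {-} | 1 pending]
  bind e := (List d -> List Bool)
step 2: unify b ~ f  [subst: {e:=(List d -> List Bool)} | 0 pending]
  bind b := f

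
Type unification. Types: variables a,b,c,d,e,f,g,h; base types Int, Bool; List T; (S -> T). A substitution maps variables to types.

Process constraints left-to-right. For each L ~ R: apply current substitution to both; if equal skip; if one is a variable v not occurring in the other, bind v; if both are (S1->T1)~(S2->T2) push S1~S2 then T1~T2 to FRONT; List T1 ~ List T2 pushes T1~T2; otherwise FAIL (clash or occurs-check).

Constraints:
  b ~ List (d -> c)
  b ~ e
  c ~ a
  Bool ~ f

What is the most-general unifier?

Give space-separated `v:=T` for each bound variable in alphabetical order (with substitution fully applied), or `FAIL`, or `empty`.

Answer: b:=List (d -> a) c:=a e:=List (d -> a) f:=Bool

Derivation:
step 1: unify b ~ List (d -> c)  [subst: {-} | 3 pending]
  bind b := List (d -> c)
step 2: unify List (d -> c) ~ e  [subst: {b:=List (d -> c)} | 2 pending]
  bind e := List (d -> c)
step 3: unify c ~ a  [subst: {b:=List (d -> c), e:=List (d -> c)} | 1 pending]
  bind c := a
step 4: unify Bool ~ f  [subst: {b:=List (d -> c), e:=List (d -> c), c:=a} | 0 pending]
  bind f := Bool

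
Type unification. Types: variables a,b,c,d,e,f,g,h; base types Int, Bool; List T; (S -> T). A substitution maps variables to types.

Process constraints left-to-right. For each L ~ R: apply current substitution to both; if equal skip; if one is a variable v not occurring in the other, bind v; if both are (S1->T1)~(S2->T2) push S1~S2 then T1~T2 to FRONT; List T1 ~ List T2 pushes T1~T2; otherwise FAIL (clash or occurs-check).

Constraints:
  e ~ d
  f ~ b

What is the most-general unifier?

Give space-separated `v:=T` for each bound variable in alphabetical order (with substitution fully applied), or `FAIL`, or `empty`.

Answer: e:=d f:=b

Derivation:
step 1: unify e ~ d  [subst: {-} | 1 pending]
  bind e := d
step 2: unify f ~ b  [subst: {e:=d} | 0 pending]
  bind f := b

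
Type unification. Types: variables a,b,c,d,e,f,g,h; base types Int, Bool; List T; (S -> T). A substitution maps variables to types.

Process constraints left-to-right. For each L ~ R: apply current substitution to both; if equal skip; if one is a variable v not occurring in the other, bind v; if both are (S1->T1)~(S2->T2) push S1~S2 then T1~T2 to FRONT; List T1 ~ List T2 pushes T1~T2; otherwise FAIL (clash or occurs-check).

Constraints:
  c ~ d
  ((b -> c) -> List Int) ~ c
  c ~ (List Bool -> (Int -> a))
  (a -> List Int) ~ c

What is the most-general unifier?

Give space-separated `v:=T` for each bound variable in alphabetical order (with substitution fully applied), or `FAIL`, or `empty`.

Answer: FAIL

Derivation:
step 1: unify c ~ d  [subst: {-} | 3 pending]
  bind c := d
step 2: unify ((b -> d) -> List Int) ~ d  [subst: {c:=d} | 2 pending]
  occurs-check fail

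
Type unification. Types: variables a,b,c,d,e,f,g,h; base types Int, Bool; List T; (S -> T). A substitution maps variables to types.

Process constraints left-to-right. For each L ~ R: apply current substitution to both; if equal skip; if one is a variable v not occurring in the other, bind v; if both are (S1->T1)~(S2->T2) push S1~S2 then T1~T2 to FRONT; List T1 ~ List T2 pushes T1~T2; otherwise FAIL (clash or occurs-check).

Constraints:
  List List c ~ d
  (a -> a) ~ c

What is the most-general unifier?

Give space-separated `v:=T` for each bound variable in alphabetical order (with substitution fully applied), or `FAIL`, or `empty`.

step 1: unify List List c ~ d  [subst: {-} | 1 pending]
  bind d := List List c
step 2: unify (a -> a) ~ c  [subst: {d:=List List c} | 0 pending]
  bind c := (a -> a)

Answer: c:=(a -> a) d:=List List (a -> a)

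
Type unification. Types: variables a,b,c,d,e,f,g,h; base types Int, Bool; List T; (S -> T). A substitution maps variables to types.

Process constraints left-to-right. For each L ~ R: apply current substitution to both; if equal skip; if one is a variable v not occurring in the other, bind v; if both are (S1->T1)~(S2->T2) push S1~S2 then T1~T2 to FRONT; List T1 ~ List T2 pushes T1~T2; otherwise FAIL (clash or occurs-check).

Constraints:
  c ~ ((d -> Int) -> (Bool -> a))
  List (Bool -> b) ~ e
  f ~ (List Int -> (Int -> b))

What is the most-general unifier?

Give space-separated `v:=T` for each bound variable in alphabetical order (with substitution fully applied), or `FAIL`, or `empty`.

Answer: c:=((d -> Int) -> (Bool -> a)) e:=List (Bool -> b) f:=(List Int -> (Int -> b))

Derivation:
step 1: unify c ~ ((d -> Int) -> (Bool -> a))  [subst: {-} | 2 pending]
  bind c := ((d -> Int) -> (Bool -> a))
step 2: unify List (Bool -> b) ~ e  [subst: {c:=((d -> Int) -> (Bool -> a))} | 1 pending]
  bind e := List (Bool -> b)
step 3: unify f ~ (List Int -> (Int -> b))  [subst: {c:=((d -> Int) -> (Bool -> a)), e:=List (Bool -> b)} | 0 pending]
  bind f := (List Int -> (Int -> b))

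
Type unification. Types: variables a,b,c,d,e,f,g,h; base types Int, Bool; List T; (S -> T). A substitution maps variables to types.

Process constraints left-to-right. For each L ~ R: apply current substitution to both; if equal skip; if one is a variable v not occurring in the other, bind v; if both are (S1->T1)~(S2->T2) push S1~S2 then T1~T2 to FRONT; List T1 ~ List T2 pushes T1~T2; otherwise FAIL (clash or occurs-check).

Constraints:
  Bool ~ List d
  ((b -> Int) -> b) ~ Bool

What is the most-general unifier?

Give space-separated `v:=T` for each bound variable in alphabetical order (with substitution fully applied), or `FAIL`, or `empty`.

Answer: FAIL

Derivation:
step 1: unify Bool ~ List d  [subst: {-} | 1 pending]
  clash: Bool vs List d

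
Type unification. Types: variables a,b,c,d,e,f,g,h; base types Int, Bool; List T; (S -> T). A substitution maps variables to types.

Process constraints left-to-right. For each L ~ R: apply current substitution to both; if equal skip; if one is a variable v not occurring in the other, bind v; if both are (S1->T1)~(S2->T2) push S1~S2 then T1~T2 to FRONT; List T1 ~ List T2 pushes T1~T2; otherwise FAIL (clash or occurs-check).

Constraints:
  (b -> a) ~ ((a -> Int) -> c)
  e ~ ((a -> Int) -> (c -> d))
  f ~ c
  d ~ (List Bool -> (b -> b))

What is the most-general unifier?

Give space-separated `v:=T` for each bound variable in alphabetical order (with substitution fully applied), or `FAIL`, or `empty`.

step 1: unify (b -> a) ~ ((a -> Int) -> c)  [subst: {-} | 3 pending]
  -> decompose arrow: push b~(a -> Int), a~c
step 2: unify b ~ (a -> Int)  [subst: {-} | 4 pending]
  bind b := (a -> Int)
step 3: unify a ~ c  [subst: {b:=(a -> Int)} | 3 pending]
  bind a := c
step 4: unify e ~ ((c -> Int) -> (c -> d))  [subst: {b:=(a -> Int), a:=c} | 2 pending]
  bind e := ((c -> Int) -> (c -> d))
step 5: unify f ~ c  [subst: {b:=(a -> Int), a:=c, e:=((c -> Int) -> (c -> d))} | 1 pending]
  bind f := c
step 6: unify d ~ (List Bool -> ((c -> Int) -> (c -> Int)))  [subst: {b:=(a -> Int), a:=c, e:=((c -> Int) -> (c -> d)), f:=c} | 0 pending]
  bind d := (List Bool -> ((c -> Int) -> (c -> Int)))

Answer: a:=c b:=(c -> Int) d:=(List Bool -> ((c -> Int) -> (c -> Int))) e:=((c -> Int) -> (c -> (List Bool -> ((c -> Int) -> (c -> Int))))) f:=c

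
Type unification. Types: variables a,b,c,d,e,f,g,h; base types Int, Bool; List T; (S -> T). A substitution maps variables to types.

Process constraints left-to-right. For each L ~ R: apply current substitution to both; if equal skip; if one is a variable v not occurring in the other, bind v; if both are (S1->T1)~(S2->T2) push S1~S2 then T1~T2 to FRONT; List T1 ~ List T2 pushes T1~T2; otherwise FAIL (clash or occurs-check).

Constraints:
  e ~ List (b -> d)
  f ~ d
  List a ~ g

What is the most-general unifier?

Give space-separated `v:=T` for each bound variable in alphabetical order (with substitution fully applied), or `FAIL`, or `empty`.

step 1: unify e ~ List (b -> d)  [subst: {-} | 2 pending]
  bind e := List (b -> d)
step 2: unify f ~ d  [subst: {e:=List (b -> d)} | 1 pending]
  bind f := d
step 3: unify List a ~ g  [subst: {e:=List (b -> d), f:=d} | 0 pending]
  bind g := List a

Answer: e:=List (b -> d) f:=d g:=List a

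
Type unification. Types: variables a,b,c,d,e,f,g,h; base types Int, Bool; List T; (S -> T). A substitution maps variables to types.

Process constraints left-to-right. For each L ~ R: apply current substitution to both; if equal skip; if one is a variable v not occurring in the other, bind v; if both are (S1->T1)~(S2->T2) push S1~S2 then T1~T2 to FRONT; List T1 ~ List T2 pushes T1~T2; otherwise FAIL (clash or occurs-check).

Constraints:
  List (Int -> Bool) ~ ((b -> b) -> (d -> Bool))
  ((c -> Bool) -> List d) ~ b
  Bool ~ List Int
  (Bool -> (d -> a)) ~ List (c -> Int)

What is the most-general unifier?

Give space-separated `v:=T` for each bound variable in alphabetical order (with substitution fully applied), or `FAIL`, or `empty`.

step 1: unify List (Int -> Bool) ~ ((b -> b) -> (d -> Bool))  [subst: {-} | 3 pending]
  clash: List (Int -> Bool) vs ((b -> b) -> (d -> Bool))

Answer: FAIL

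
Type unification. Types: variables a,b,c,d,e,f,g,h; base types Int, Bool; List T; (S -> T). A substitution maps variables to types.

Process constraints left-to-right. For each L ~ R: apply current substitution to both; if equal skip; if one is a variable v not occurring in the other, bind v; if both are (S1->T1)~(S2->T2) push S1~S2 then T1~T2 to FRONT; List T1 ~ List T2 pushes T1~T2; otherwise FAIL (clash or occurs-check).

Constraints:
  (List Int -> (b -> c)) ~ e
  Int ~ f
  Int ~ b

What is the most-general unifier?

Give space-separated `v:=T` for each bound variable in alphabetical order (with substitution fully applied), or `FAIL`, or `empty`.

step 1: unify (List Int -> (b -> c)) ~ e  [subst: {-} | 2 pending]
  bind e := (List Int -> (b -> c))
step 2: unify Int ~ f  [subst: {e:=(List Int -> (b -> c))} | 1 pending]
  bind f := Int
step 3: unify Int ~ b  [subst: {e:=(List Int -> (b -> c)), f:=Int} | 0 pending]
  bind b := Int

Answer: b:=Int e:=(List Int -> (Int -> c)) f:=Int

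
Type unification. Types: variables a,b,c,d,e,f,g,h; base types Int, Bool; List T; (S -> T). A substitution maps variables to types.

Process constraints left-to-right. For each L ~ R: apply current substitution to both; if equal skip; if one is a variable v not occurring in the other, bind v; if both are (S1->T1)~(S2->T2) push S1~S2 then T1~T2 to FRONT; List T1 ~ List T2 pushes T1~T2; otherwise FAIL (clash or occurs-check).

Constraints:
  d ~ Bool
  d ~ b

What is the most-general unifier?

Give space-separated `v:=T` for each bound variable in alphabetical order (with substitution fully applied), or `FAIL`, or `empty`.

Answer: b:=Bool d:=Bool

Derivation:
step 1: unify d ~ Bool  [subst: {-} | 1 pending]
  bind d := Bool
step 2: unify Bool ~ b  [subst: {d:=Bool} | 0 pending]
  bind b := Bool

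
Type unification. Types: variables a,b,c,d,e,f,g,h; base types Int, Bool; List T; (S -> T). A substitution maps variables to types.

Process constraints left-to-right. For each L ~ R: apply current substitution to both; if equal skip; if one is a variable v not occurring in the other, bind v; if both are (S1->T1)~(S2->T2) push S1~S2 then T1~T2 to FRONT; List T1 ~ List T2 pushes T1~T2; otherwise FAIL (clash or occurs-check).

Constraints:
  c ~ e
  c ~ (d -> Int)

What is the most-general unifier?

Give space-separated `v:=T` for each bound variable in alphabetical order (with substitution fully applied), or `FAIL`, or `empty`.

step 1: unify c ~ e  [subst: {-} | 1 pending]
  bind c := e
step 2: unify e ~ (d -> Int)  [subst: {c:=e} | 0 pending]
  bind e := (d -> Int)

Answer: c:=(d -> Int) e:=(d -> Int)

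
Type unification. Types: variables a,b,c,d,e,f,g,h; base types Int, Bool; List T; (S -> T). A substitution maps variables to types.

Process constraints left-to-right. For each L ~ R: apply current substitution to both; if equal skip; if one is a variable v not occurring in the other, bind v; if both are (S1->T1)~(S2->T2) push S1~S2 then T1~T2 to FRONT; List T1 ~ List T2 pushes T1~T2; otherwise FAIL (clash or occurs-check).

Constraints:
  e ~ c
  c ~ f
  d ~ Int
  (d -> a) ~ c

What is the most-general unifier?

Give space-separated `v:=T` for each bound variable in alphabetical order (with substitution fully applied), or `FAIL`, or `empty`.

step 1: unify e ~ c  [subst: {-} | 3 pending]
  bind e := c
step 2: unify c ~ f  [subst: {e:=c} | 2 pending]
  bind c := f
step 3: unify d ~ Int  [subst: {e:=c, c:=f} | 1 pending]
  bind d := Int
step 4: unify (Int -> a) ~ f  [subst: {e:=c, c:=f, d:=Int} | 0 pending]
  bind f := (Int -> a)

Answer: c:=(Int -> a) d:=Int e:=(Int -> a) f:=(Int -> a)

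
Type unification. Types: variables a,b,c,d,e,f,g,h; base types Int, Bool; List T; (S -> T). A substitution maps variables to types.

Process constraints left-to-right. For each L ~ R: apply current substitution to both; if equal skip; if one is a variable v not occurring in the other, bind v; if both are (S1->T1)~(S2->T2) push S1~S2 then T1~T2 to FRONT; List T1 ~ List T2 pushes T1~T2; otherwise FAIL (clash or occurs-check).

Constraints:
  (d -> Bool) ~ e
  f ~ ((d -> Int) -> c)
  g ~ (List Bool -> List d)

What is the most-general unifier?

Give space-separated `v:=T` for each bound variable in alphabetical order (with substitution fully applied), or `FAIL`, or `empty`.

step 1: unify (d -> Bool) ~ e  [subst: {-} | 2 pending]
  bind e := (d -> Bool)
step 2: unify f ~ ((d -> Int) -> c)  [subst: {e:=(d -> Bool)} | 1 pending]
  bind f := ((d -> Int) -> c)
step 3: unify g ~ (List Bool -> List d)  [subst: {e:=(d -> Bool), f:=((d -> Int) -> c)} | 0 pending]
  bind g := (List Bool -> List d)

Answer: e:=(d -> Bool) f:=((d -> Int) -> c) g:=(List Bool -> List d)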